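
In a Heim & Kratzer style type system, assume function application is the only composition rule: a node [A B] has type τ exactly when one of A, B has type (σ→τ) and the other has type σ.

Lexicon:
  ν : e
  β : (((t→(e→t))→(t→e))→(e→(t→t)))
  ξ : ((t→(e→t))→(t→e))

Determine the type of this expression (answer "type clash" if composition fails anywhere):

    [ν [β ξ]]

[β ξ]: functor β : (((t→(e→t))→(t→e))→(e→(t→t))), argument ξ : ((t→(e→t))→(t→e)); result (e→(t→t)).
[ν [β ξ]]: functor [β ξ] : (e→(t→t)), argument ν : e; result (t→t).

(t→t)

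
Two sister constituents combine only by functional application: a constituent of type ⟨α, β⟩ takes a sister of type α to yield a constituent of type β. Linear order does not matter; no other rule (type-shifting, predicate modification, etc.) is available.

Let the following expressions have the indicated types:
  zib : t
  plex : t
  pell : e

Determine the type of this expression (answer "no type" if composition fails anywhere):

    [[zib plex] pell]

At [zib plex]: neither t nor t can take the other as argument; the node is ill-typed.

no type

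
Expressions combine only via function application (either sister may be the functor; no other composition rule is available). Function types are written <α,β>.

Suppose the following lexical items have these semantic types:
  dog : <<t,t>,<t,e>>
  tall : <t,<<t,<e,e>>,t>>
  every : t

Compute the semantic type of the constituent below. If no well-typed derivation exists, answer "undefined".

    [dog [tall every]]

undefined

At [tall every], tall : <t,<<t,<e,e>>,t>> takes every : t, giving <<t,<e,e>>,t>.
[dog [tall every]]: <<t,t>,<t,e>> with <<t,<e,e>>,t> — neither is a function whose domain matches the other; composition fails here.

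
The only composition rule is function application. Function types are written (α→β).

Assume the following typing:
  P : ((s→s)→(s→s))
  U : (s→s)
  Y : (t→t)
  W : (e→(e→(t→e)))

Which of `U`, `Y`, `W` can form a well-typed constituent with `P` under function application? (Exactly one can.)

U

U — combines: P : ((s→s)→(s→s)) takes U : (s→s) as argument, giving (s→s).
Y : (t→t) — neither side's domain matches the other.
W : (e→(e→(t→e))) — neither side's domain matches the other.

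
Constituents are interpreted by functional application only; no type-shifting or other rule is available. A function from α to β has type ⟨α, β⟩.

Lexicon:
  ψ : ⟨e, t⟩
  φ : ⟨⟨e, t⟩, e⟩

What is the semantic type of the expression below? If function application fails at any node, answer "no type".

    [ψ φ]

e

At [ψ φ], φ : ⟨⟨e, t⟩, e⟩ takes ψ : ⟨e, t⟩, giving e.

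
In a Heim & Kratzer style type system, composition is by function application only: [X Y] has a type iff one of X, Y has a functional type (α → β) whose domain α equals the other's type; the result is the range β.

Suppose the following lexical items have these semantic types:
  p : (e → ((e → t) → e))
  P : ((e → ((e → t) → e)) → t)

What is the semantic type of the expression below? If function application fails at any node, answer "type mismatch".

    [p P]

t

[p P] — P of type ((e → ((e → t) → e)) → t) combines with p of type (e → ((e → t) → e)): type t.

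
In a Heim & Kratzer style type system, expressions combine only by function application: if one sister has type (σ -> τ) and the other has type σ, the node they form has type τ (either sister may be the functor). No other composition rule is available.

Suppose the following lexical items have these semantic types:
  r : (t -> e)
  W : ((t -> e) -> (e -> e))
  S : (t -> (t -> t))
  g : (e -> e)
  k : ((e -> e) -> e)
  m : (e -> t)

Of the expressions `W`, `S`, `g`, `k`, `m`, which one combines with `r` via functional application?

W

W — combines: W : ((t -> e) -> (e -> e)) takes r : (t -> e) as argument, giving (e -> e).
S : (t -> (t -> t)) — no; r wants t, and S wants t.
g : (e -> e) — no; r wants t, and g wants e.
k : ((e -> e) -> e) — no; r wants t, and k wants (e -> e).
m : (e -> t) — no; r wants t, and m wants e.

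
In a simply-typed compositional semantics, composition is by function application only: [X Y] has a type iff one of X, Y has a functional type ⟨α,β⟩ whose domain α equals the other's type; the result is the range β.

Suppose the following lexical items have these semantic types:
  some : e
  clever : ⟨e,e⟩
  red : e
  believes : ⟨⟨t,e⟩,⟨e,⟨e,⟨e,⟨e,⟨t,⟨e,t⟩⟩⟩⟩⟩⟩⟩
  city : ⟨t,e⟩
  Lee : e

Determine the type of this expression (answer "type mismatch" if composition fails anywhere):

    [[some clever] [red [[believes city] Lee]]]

⟨e,⟨t,⟨e,t⟩⟩⟩

[some clever]: ⟨e,e⟩ applied to e yields e.
[believes city]: ⟨⟨t,e⟩,⟨e,⟨e,⟨e,⟨e,⟨t,⟨e,t⟩⟩⟩⟩⟩⟩⟩ applied to ⟨t,e⟩ yields ⟨e,⟨e,⟨e,⟨e,⟨t,⟨e,t⟩⟩⟩⟩⟩⟩.
[[believes city] Lee]: ⟨e,⟨e,⟨e,⟨e,⟨t,⟨e,t⟩⟩⟩⟩⟩⟩ applied to e yields ⟨e,⟨e,⟨e,⟨t,⟨e,t⟩⟩⟩⟩⟩.
[red [[believes city] Lee]]: ⟨e,⟨e,⟨e,⟨t,⟨e,t⟩⟩⟩⟩⟩ applied to e yields ⟨e,⟨e,⟨t,⟨e,t⟩⟩⟩⟩.
[[some clever] [red [[believes city] Lee]]]: ⟨e,⟨e,⟨t,⟨e,t⟩⟩⟩⟩ applied to e yields ⟨e,⟨t,⟨e,t⟩⟩⟩.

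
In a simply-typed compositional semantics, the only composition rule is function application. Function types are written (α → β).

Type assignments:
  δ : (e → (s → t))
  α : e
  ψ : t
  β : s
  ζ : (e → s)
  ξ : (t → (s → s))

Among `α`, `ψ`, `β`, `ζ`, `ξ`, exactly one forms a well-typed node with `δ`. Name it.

α

α — combines: δ : (e → (s → t)) takes α : e as argument, giving (s → t).
ψ : t — no; δ wants e, and ψ wants nothing (atomic).
β : s — no; δ wants e, and β wants nothing (atomic).
ζ : (e → s) — no; δ wants e, and ζ wants e.
ξ : (t → (s → s)) — no; δ wants e, and ξ wants t.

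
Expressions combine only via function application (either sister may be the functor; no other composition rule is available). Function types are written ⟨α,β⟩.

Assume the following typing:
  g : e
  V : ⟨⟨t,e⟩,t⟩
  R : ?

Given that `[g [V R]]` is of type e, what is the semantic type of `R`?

⟨⟨⟨t,e⟩,t⟩,⟨e,e⟩⟩

At [g [V R]] (required: e): g is e, which is not a function with range e; hence [V R] is the functor — type ⟨e,e⟩.
At [V R] (required: ⟨e,e⟩): V is ⟨⟨t,e⟩,t⟩, which is not a function with range ⟨e,e⟩; hence R is the functor — type ⟨⟨⟨t,e⟩,t⟩,⟨e,e⟩⟩.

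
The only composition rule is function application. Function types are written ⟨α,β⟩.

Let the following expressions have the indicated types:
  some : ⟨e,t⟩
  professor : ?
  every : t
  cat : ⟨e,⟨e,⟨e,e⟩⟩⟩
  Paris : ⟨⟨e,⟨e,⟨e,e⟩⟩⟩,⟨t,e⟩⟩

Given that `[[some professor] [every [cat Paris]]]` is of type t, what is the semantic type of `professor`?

At [[some professor] [every [cat Paris]]] (required: t): [every [cat Paris]] is e, which is not a function with range t; hence [some professor] is the functor — type ⟨e,t⟩.
At [some professor] (required: ⟨e,t⟩): some is ⟨e,t⟩, which is not a function with range ⟨e,t⟩; hence professor is the functor — type ⟨⟨e,t⟩,⟨e,t⟩⟩.

⟨⟨e,t⟩,⟨e,t⟩⟩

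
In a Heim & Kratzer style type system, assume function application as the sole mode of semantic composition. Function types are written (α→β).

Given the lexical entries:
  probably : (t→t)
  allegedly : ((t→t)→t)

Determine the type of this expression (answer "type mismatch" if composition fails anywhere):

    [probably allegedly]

[probably allegedly]: ((t→t)→t) applied to (t→t) yields t.

t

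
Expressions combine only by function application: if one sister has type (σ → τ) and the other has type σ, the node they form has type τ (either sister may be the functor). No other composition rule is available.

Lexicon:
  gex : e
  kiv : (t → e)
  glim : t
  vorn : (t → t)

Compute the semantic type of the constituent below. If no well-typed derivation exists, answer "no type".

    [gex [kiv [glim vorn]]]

no type

At [glim vorn], vorn : (t → t) takes glim : t, giving t.
At [kiv [glim vorn]], kiv : (t → e) takes [glim vorn] : t, giving e.
At [gex [kiv [glim vorn]]]: neither e nor e can take the other as argument; the node is ill-typed.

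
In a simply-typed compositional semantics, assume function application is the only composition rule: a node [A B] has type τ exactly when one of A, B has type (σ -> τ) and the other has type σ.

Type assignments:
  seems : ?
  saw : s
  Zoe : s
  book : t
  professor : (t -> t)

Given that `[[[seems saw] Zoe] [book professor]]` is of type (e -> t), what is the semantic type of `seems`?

(s -> (s -> (t -> (e -> t))))

At [[[seems saw] Zoe] [book professor]] (required: (e -> t)): [book professor] is t, which is not a function with range (e -> t); hence [[seems saw] Zoe] is the functor — type (t -> (e -> t)).
At [[seems saw] Zoe] (required: (t -> (e -> t))): Zoe is s, which is not a function with range (t -> (e -> t)); hence [seems saw] is the functor — type (s -> (t -> (e -> t))).
At [seems saw] (required: (s -> (t -> (e -> t)))): saw is s, which is not a function with range (s -> (t -> (e -> t))); hence seems is the functor — type (s -> (s -> (t -> (e -> t)))).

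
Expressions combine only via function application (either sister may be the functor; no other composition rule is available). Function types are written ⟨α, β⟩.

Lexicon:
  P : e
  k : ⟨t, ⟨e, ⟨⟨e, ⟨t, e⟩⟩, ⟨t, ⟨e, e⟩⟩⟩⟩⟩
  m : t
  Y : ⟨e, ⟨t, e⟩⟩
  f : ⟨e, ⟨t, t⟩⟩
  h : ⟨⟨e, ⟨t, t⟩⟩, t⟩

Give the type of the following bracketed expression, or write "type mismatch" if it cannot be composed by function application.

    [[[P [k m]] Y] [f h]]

[k m]: k is ⟨t, ⟨e, ⟨⟨e, ⟨t, e⟩⟩, ⟨t, ⟨e, e⟩⟩⟩⟩⟩, m is t; result ⟨e, ⟨⟨e, ⟨t, e⟩⟩, ⟨t, ⟨e, e⟩⟩⟩⟩.
[P [k m]]: [k m] is ⟨e, ⟨⟨e, ⟨t, e⟩⟩, ⟨t, ⟨e, e⟩⟩⟩⟩, P is e; result ⟨⟨e, ⟨t, e⟩⟩, ⟨t, ⟨e, e⟩⟩⟩.
[[P [k m]] Y]: [P [k m]] is ⟨⟨e, ⟨t, e⟩⟩, ⟨t, ⟨e, e⟩⟩⟩, Y is ⟨e, ⟨t, e⟩⟩; result ⟨t, ⟨e, e⟩⟩.
[f h]: h is ⟨⟨e, ⟨t, t⟩⟩, t⟩, f is ⟨e, ⟨t, t⟩⟩; result t.
[[[P [k m]] Y] [f h]]: [[P [k m]] Y] is ⟨t, ⟨e, e⟩⟩, [f h] is t; result ⟨e, e⟩.

⟨e, e⟩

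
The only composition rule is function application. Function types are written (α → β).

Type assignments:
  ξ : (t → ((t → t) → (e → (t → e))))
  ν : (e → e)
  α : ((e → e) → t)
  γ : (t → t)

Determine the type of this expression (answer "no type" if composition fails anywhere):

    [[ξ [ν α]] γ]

At [ν α], α : ((e → e) → t) takes ν : (e → e), giving t.
At [ξ [ν α]], ξ : (t → ((t → t) → (e → (t → e)))) takes [ν α] : t, giving ((t → t) → (e → (t → e))).
At [[ξ [ν α]] γ], [ξ [ν α]] : ((t → t) → (e → (t → e))) takes γ : (t → t), giving (e → (t → e)).

(e → (t → e))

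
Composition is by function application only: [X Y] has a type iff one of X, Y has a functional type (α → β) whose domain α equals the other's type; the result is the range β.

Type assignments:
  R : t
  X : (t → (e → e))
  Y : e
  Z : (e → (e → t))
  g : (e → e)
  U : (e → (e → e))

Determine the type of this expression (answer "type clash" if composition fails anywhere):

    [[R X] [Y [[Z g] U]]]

type clash

[R X]: (t → (e → e)) applied to t yields (e → e).
[Z g]: (e → (e → t)) with (e → e) — neither is a function whose domain matches the other; composition fails here.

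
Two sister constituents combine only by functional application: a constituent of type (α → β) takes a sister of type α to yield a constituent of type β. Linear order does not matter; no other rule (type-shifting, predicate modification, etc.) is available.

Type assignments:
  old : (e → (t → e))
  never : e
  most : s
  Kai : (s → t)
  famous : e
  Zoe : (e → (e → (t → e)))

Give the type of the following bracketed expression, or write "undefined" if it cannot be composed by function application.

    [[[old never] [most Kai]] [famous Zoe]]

[old never]: functor old : (e → (t → e)), argument never : e; result (t → e).
[most Kai]: functor Kai : (s → t), argument most : s; result t.
[[old never] [most Kai]]: functor [old never] : (t → e), argument [most Kai] : t; result e.
[famous Zoe]: functor Zoe : (e → (e → (t → e))), argument famous : e; result (e → (t → e)).
[[[old never] [most Kai]] [famous Zoe]]: functor [famous Zoe] : (e → (t → e)), argument [[old never] [most Kai]] : e; result (t → e).

(t → e)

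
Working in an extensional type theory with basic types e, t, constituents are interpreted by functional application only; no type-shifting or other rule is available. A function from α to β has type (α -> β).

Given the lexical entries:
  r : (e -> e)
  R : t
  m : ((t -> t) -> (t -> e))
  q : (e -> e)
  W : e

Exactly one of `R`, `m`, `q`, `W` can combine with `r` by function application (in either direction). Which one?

R : t — does not combine with r.
m : ((t -> t) -> (t -> e)) — does not combine with r.
q : (e -> e) — does not combine with r.
W — combines: r : (e -> e) takes W : e as argument, giving e.

W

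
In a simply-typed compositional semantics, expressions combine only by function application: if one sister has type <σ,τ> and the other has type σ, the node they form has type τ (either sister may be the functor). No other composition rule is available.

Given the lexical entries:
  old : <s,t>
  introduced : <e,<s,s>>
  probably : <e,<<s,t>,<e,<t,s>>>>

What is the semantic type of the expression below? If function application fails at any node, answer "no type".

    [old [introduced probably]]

no type

[introduced probably]: <e,<s,s>> with <e,<<s,t>,<e,<t,s>>>> — neither is a function whose domain matches the other; composition fails here.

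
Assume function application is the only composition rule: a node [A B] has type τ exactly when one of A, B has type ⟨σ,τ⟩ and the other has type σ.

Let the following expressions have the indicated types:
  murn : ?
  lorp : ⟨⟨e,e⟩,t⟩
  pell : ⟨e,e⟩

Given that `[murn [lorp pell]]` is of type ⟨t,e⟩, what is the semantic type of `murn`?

[murn [lorp pell]] is required to be ⟨t,e⟩. [lorp pell] : t cannot yield ⟨t,e⟩ as functor, so murn : ⟨t,⟨t,e⟩⟩.

⟨t,⟨t,e⟩⟩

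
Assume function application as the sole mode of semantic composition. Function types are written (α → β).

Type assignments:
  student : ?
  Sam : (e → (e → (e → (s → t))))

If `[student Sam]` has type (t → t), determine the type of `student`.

((e → (e → (e → (s → t)))) → (t → t))

[student Sam] is required to be (t → t). Sam : (e → (e → (e → (s → t)))) cannot yield (t → t) as functor, so student : ((e → (e → (e → (s → t)))) → (t → t)).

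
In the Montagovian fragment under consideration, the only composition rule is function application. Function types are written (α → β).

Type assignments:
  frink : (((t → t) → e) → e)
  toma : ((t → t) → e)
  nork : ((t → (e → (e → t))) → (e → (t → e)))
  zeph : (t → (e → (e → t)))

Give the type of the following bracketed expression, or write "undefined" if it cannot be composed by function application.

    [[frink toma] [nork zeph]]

(t → e)

[frink toma]: frink is (((t → t) → e) → e), toma is ((t → t) → e); result e.
[nork zeph]: nork is ((t → (e → (e → t))) → (e → (t → e))), zeph is (t → (e → (e → t))); result (e → (t → e)).
[[frink toma] [nork zeph]]: [nork zeph] is (e → (t → e)), [frink toma] is e; result (t → e).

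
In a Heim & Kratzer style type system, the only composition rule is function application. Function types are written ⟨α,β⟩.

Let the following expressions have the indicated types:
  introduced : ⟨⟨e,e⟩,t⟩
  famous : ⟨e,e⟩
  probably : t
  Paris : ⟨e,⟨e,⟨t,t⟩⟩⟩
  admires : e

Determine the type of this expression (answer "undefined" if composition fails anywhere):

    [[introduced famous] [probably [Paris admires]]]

undefined

[introduced famous]: introduced is ⟨⟨e,e⟩,t⟩, famous is ⟨e,e⟩; result t.
[Paris admires]: Paris is ⟨e,⟨e,⟨t,t⟩⟩⟩, admires is e; result ⟨e,⟨t,t⟩⟩.
[probably [Paris admires]]: t with ⟨e,⟨t,t⟩⟩ — neither is a function whose domain matches the other; composition fails here.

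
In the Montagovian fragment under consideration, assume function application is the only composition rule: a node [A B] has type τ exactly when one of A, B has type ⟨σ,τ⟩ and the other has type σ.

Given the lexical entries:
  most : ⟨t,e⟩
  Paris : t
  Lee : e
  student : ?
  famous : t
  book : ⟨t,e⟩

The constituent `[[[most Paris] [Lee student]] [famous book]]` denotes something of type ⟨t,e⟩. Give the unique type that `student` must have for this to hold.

⟨e,⟨e,⟨e,⟨t,e⟩⟩⟩⟩

[[[most Paris] [Lee student]] [famous book]] must have type ⟨t,e⟩. The sister [famous book] has type e; that is not a function onto ⟨t,e⟩, so [[most Paris] [Lee student]] must be the functor, of type ⟨e,⟨t,e⟩⟩.
[[most Paris] [Lee student]] must have type ⟨e,⟨t,e⟩⟩. The sister [most Paris] has type e; that is not a function onto ⟨e,⟨t,e⟩⟩, so [Lee student] must be the functor, of type ⟨e,⟨e,⟨t,e⟩⟩⟩.
[Lee student] must have type ⟨e,⟨e,⟨t,e⟩⟩⟩. The sister Lee has type e; that is not a function onto ⟨e,⟨e,⟨t,e⟩⟩⟩, so student must be the functor, of type ⟨e,⟨e,⟨e,⟨t,e⟩⟩⟩⟩.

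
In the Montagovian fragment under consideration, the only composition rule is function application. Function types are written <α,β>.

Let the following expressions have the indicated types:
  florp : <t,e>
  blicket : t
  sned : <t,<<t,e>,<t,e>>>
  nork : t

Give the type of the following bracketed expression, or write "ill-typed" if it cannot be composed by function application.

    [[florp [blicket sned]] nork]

e

[blicket sned]: <t,<<t,e>,<t,e>>> applied to t yields <<t,e>,<t,e>>.
[florp [blicket sned]]: <<t,e>,<t,e>> applied to <t,e> yields <t,e>.
[[florp [blicket sned]] nork]: <t,e> applied to t yields e.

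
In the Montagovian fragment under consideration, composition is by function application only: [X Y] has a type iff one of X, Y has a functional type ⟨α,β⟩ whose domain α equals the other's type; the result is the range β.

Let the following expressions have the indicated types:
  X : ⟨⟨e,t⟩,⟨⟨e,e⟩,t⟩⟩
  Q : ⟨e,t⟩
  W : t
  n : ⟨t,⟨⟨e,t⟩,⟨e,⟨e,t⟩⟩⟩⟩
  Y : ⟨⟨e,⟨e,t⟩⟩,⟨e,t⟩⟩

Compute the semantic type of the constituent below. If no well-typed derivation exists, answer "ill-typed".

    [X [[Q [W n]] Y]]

⟨⟨e,e⟩,t⟩

[W n]: n is ⟨t,⟨⟨e,t⟩,⟨e,⟨e,t⟩⟩⟩⟩, W is t; result ⟨⟨e,t⟩,⟨e,⟨e,t⟩⟩⟩.
[Q [W n]]: [W n] is ⟨⟨e,t⟩,⟨e,⟨e,t⟩⟩⟩, Q is ⟨e,t⟩; result ⟨e,⟨e,t⟩⟩.
[[Q [W n]] Y]: Y is ⟨⟨e,⟨e,t⟩⟩,⟨e,t⟩⟩, [Q [W n]] is ⟨e,⟨e,t⟩⟩; result ⟨e,t⟩.
[X [[Q [W n]] Y]]: X is ⟨⟨e,t⟩,⟨⟨e,e⟩,t⟩⟩, [[Q [W n]] Y] is ⟨e,t⟩; result ⟨⟨e,e⟩,t⟩.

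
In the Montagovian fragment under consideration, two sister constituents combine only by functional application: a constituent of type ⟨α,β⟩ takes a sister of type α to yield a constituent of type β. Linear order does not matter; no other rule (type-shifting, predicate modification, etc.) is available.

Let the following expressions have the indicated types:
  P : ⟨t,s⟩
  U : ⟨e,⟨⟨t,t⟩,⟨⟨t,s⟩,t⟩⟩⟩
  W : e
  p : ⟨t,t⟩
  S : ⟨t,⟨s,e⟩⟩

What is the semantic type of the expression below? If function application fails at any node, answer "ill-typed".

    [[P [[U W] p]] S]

At [U W], U : ⟨e,⟨⟨t,t⟩,⟨⟨t,s⟩,t⟩⟩⟩ takes W : e, giving ⟨⟨t,t⟩,⟨⟨t,s⟩,t⟩⟩.
At [[U W] p], [U W] : ⟨⟨t,t⟩,⟨⟨t,s⟩,t⟩⟩ takes p : ⟨t,t⟩, giving ⟨⟨t,s⟩,t⟩.
At [P [[U W] p]], [[U W] p] : ⟨⟨t,s⟩,t⟩ takes P : ⟨t,s⟩, giving t.
At [[P [[U W] p]] S], S : ⟨t,⟨s,e⟩⟩ takes [P [[U W] p]] : t, giving ⟨s,e⟩.

⟨s,e⟩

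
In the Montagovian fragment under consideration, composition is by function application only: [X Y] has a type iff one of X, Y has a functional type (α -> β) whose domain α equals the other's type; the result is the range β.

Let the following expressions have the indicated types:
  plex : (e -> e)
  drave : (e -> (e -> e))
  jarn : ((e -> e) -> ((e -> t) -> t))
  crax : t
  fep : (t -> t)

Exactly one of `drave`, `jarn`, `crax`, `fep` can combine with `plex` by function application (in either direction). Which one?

jarn

drave : (e -> (e -> e)) — plex needs e; drave needs e; neither fits.
jarn — combines: jarn : ((e -> e) -> ((e -> t) -> t)) takes plex : (e -> e) as argument, giving ((e -> t) -> t).
crax : t — plex needs e; crax needs nothing (atomic); neither fits.
fep : (t -> t) — plex needs e; fep needs t; neither fits.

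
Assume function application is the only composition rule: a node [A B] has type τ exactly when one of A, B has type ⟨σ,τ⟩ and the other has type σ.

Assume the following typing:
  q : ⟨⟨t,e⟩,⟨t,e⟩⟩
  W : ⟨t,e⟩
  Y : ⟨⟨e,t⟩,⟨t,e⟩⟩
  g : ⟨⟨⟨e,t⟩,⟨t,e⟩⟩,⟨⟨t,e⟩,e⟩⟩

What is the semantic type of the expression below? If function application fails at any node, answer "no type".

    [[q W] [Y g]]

e

[q W]: functor q : ⟨⟨t,e⟩,⟨t,e⟩⟩, argument W : ⟨t,e⟩; result ⟨t,e⟩.
[Y g]: functor g : ⟨⟨⟨e,t⟩,⟨t,e⟩⟩,⟨⟨t,e⟩,e⟩⟩, argument Y : ⟨⟨e,t⟩,⟨t,e⟩⟩; result ⟨⟨t,e⟩,e⟩.
[[q W] [Y g]]: functor [Y g] : ⟨⟨t,e⟩,e⟩, argument [q W] : ⟨t,e⟩; result e.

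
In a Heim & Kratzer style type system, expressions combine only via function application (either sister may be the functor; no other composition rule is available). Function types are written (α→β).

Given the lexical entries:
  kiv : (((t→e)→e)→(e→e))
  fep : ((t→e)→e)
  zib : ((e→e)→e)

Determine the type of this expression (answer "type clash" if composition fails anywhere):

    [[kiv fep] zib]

e

[kiv fep]: kiv is (((t→e)→e)→(e→e)), fep is ((t→e)→e); result (e→e).
[[kiv fep] zib]: zib is ((e→e)→e), [kiv fep] is (e→e); result e.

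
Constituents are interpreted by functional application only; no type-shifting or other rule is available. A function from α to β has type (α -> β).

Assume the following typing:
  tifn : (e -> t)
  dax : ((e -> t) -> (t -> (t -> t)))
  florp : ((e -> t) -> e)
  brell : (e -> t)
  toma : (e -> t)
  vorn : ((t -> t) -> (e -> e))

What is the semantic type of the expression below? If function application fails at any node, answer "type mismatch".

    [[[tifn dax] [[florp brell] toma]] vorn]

[tifn dax]: dax is ((e -> t) -> (t -> (t -> t))), tifn is (e -> t); result (t -> (t -> t)).
[florp brell]: florp is ((e -> t) -> e), brell is (e -> t); result e.
[[florp brell] toma]: toma is (e -> t), [florp brell] is e; result t.
[[tifn dax] [[florp brell] toma]]: [tifn dax] is (t -> (t -> t)), [[florp brell] toma] is t; result (t -> t).
[[[tifn dax] [[florp brell] toma]] vorn]: vorn is ((t -> t) -> (e -> e)), [[tifn dax] [[florp brell] toma]] is (t -> t); result (e -> e).

(e -> e)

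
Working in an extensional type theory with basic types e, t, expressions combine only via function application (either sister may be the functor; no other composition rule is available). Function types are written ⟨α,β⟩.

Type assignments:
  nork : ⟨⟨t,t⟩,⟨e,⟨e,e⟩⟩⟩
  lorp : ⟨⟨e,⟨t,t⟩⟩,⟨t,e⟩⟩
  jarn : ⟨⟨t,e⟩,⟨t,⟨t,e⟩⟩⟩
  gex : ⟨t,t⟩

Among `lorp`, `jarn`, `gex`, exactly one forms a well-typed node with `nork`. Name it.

lorp : ⟨⟨e,⟨t,t⟩⟩,⟨t,e⟩⟩ — neither side's domain matches the other.
jarn : ⟨⟨t,e⟩,⟨t,⟨t,e⟩⟩⟩ — neither side's domain matches the other.
gex — combines: nork : ⟨⟨t,t⟩,⟨e,⟨e,e⟩⟩⟩ takes gex : ⟨t,t⟩ as argument, giving ⟨e,⟨e,e⟩⟩.

gex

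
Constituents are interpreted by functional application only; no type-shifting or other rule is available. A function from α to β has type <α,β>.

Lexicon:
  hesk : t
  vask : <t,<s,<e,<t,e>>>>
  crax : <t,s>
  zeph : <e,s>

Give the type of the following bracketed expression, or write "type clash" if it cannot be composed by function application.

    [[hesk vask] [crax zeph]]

type clash

[hesk vask]: vask is <t,<s,<e,<t,e>>>>, hesk is t; result <s,<e,<t,e>>>.
[crax zeph]: <t,s> and <e,s> cannot combine by function application — type clash.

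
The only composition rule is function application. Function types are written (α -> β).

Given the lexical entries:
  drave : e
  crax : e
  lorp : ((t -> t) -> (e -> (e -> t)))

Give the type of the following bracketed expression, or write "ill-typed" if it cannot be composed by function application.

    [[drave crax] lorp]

ill-typed

[drave crax]: e and e cannot combine by function application — type clash.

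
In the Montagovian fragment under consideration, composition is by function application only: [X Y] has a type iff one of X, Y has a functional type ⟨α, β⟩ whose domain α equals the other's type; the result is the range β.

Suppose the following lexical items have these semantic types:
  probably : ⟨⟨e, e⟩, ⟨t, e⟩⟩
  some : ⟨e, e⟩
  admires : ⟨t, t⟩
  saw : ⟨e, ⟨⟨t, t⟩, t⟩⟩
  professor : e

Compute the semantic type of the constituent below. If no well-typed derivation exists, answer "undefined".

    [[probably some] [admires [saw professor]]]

[probably some] — probably of type ⟨⟨e, e⟩, ⟨t, e⟩⟩ combines with some of type ⟨e, e⟩: type ⟨t, e⟩.
[saw professor] — saw of type ⟨e, ⟨⟨t, t⟩, t⟩⟩ combines with professor of type e: type ⟨⟨t, t⟩, t⟩.
[admires [saw professor]] — [saw professor] of type ⟨⟨t, t⟩, t⟩ combines with admires of type ⟨t, t⟩: type t.
[[probably some] [admires [saw professor]]] — [probably some] of type ⟨t, e⟩ combines with [admires [saw professor]] of type t: type e.

e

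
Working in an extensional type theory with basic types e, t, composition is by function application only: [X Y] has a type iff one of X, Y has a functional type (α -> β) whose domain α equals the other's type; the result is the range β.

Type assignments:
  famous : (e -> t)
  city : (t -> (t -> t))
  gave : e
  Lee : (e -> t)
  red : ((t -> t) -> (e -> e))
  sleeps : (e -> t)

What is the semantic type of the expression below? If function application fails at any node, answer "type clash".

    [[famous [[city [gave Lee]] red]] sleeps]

[gave Lee]: (e -> t) applied to e yields t.
[city [gave Lee]]: (t -> (t -> t)) applied to t yields (t -> t).
[[city [gave Lee]] red]: ((t -> t) -> (e -> e)) applied to (t -> t) yields (e -> e).
[famous [[city [gave Lee]] red]]: (e -> t) and (e -> e) cannot combine by function application — type clash.

type clash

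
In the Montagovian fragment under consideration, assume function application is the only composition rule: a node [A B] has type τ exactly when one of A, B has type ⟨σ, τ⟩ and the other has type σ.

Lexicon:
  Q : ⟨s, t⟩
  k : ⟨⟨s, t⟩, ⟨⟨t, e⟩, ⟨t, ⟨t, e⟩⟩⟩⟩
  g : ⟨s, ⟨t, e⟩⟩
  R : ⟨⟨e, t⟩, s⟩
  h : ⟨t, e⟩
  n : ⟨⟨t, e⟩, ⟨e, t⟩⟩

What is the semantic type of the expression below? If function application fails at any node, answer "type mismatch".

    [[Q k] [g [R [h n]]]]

At [Q k], k : ⟨⟨s, t⟩, ⟨⟨t, e⟩, ⟨t, ⟨t, e⟩⟩⟩⟩ takes Q : ⟨s, t⟩, giving ⟨⟨t, e⟩, ⟨t, ⟨t, e⟩⟩⟩.
At [h n], n : ⟨⟨t, e⟩, ⟨e, t⟩⟩ takes h : ⟨t, e⟩, giving ⟨e, t⟩.
At [R [h n]], R : ⟨⟨e, t⟩, s⟩ takes [h n] : ⟨e, t⟩, giving s.
At [g [R [h n]]], g : ⟨s, ⟨t, e⟩⟩ takes [R [h n]] : s, giving ⟨t, e⟩.
At [[Q k] [g [R [h n]]]], [Q k] : ⟨⟨t, e⟩, ⟨t, ⟨t, e⟩⟩⟩ takes [g [R [h n]]] : ⟨t, e⟩, giving ⟨t, ⟨t, e⟩⟩.

⟨t, ⟨t, e⟩⟩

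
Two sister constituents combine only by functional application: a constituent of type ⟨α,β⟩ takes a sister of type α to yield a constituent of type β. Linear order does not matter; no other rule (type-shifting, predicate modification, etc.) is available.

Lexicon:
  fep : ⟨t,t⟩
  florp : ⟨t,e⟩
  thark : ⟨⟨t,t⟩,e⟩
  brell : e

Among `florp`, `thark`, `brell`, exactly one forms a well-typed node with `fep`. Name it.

thark

florp : ⟨t,e⟩ — neither side's domain matches the other.
thark — combines: thark : ⟨⟨t,t⟩,e⟩ takes fep : ⟨t,t⟩ as argument, giving e.
brell : e — neither side's domain matches the other.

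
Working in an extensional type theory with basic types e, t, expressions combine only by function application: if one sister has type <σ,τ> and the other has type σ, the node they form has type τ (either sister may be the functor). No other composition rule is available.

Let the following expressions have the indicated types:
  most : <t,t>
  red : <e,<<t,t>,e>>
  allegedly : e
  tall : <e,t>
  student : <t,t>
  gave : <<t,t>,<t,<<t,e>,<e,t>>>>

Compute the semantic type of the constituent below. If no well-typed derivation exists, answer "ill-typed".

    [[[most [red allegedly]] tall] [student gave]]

[red allegedly]: <e,<<t,t>,e>> applied to e yields <<t,t>,e>.
[most [red allegedly]]: <<t,t>,e> applied to <t,t> yields e.
[[most [red allegedly]] tall]: <e,t> applied to e yields t.
[student gave]: <<t,t>,<t,<<t,e>,<e,t>>>> applied to <t,t> yields <t,<<t,e>,<e,t>>>.
[[[most [red allegedly]] tall] [student gave]]: <t,<<t,e>,<e,t>>> applied to t yields <<t,e>,<e,t>>.

<<t,e>,<e,t>>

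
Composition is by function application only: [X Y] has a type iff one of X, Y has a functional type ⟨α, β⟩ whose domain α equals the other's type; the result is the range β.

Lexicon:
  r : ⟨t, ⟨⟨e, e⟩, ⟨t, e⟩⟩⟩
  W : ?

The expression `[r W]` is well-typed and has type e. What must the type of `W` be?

⟨⟨t, ⟨⟨e, e⟩, ⟨t, e⟩⟩⟩, e⟩

[r W] is required to be e. r : ⟨t, ⟨⟨e, e⟩, ⟨t, e⟩⟩⟩ cannot yield e as functor, so W : ⟨⟨t, ⟨⟨e, e⟩, ⟨t, e⟩⟩⟩, e⟩.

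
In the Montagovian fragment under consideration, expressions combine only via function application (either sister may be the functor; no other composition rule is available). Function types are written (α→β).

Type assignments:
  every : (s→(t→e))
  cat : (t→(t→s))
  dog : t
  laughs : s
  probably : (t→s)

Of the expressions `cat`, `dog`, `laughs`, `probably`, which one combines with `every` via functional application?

laughs

cat : (t→(t→s)) — no; every wants s, and cat wants t.
dog : t — no; every wants s, and dog wants nothing (atomic).
laughs — combines: every : (s→(t→e)) takes laughs : s as argument, giving (t→e).
probably : (t→s) — no; every wants s, and probably wants t.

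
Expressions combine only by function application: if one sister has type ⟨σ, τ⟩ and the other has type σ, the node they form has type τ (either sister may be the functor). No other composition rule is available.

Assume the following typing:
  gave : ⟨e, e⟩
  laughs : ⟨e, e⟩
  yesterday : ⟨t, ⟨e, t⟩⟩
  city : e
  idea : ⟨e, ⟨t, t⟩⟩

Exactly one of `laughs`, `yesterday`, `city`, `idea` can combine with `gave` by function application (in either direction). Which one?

laughs : ⟨e, e⟩ — gave needs e; laughs needs e; neither fits.
yesterday : ⟨t, ⟨e, t⟩⟩ — gave needs e; yesterday needs t; neither fits.
city — combines: gave : ⟨e, e⟩ takes city : e as argument, giving e.
idea : ⟨e, ⟨t, t⟩⟩ — gave needs e; idea needs e; neither fits.

city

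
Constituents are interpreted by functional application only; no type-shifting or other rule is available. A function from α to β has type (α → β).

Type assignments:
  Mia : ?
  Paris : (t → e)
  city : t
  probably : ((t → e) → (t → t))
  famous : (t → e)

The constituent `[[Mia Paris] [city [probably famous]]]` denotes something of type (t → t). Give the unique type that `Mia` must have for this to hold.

[[Mia Paris] [city [probably famous]]] is required to be (t → t). [city [probably famous]] : t cannot yield (t → t) as functor, so [Mia Paris] : (t → (t → t)).
[Mia Paris] is required to be (t → (t → t)). Paris : (t → e) cannot yield (t → (t → t)) as functor, so Mia : ((t → e) → (t → (t → t))).

((t → e) → (t → (t → t)))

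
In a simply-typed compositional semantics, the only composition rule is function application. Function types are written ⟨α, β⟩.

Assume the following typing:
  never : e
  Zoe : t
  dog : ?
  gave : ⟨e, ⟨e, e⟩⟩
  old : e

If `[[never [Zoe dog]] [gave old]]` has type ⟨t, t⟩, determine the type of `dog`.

⟨t, ⟨e, ⟨⟨e, e⟩, ⟨t, t⟩⟩⟩⟩

For [[never [Zoe dog]] [gave old]] to have type ⟨t, t⟩ with [gave old] of type ⟨e, e⟩, [never [Zoe dog]] must be the function: [never [Zoe dog]] : ⟨⟨e, e⟩, ⟨t, t⟩⟩.
For [never [Zoe dog]] to have type ⟨⟨e, e⟩, ⟨t, t⟩⟩ with never of type e, [Zoe dog] must be the function: [Zoe dog] : ⟨e, ⟨⟨e, e⟩, ⟨t, t⟩⟩⟩.
For [Zoe dog] to have type ⟨e, ⟨⟨e, e⟩, ⟨t, t⟩⟩⟩ with Zoe of type t, dog must be the function: dog : ⟨t, ⟨e, ⟨⟨e, e⟩, ⟨t, t⟩⟩⟩⟩.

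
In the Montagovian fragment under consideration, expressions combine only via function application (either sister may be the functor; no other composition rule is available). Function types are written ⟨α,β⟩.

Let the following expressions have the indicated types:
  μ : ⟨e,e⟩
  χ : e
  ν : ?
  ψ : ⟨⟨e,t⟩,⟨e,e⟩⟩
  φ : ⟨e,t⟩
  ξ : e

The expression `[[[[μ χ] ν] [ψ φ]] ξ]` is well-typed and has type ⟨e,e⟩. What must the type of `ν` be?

⟨e,⟨⟨e,e⟩,⟨e,⟨e,e⟩⟩⟩⟩

[[[[μ χ] ν] [ψ φ]] ξ] is required to be ⟨e,e⟩. ξ : e cannot yield ⟨e,e⟩ as functor, so [[[μ χ] ν] [ψ φ]] : ⟨e,⟨e,e⟩⟩.
[[[μ χ] ν] [ψ φ]] is required to be ⟨e,⟨e,e⟩⟩. [ψ φ] : ⟨e,e⟩ cannot yield ⟨e,⟨e,e⟩⟩ as functor, so [[μ χ] ν] : ⟨⟨e,e⟩,⟨e,⟨e,e⟩⟩⟩.
[[μ χ] ν] is required to be ⟨⟨e,e⟩,⟨e,⟨e,e⟩⟩⟩. [μ χ] : e cannot yield ⟨⟨e,e⟩,⟨e,⟨e,e⟩⟩⟩ as functor, so ν : ⟨e,⟨⟨e,e⟩,⟨e,⟨e,e⟩⟩⟩⟩.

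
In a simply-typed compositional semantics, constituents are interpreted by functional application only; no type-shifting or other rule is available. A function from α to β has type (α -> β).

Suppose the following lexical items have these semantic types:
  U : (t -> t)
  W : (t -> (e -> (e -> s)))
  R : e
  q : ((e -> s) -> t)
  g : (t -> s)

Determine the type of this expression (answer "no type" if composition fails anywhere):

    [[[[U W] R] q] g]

[U W]: (t -> t) with (t -> (e -> (e -> s))) — neither is a function whose domain matches the other; composition fails here.

no type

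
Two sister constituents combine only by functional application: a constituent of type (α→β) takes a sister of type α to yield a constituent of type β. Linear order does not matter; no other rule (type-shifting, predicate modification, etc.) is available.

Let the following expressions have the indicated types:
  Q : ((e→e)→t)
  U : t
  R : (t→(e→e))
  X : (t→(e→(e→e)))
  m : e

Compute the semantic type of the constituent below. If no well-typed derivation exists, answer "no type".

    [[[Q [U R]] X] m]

(e→e)

[U R]: functor R : (t→(e→e)), argument U : t; result (e→e).
[Q [U R]]: functor Q : ((e→e)→t), argument [U R] : (e→e); result t.
[[Q [U R]] X]: functor X : (t→(e→(e→e))), argument [Q [U R]] : t; result (e→(e→e)).
[[[Q [U R]] X] m]: functor [[Q [U R]] X] : (e→(e→e)), argument m : e; result (e→e).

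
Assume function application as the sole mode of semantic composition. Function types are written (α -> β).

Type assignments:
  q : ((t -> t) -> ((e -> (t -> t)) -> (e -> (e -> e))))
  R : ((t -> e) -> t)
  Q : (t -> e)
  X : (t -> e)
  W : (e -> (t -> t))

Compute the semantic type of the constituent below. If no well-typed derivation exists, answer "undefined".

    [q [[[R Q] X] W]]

[R Q]: R is ((t -> e) -> t), Q is (t -> e); result t.
[[R Q] X]: X is (t -> e), [R Q] is t; result e.
[[[R Q] X] W]: W is (e -> (t -> t)), [[R Q] X] is e; result (t -> t).
[q [[[R Q] X] W]]: q is ((t -> t) -> ((e -> (t -> t)) -> (e -> (e -> e)))), [[[R Q] X] W] is (t -> t); result ((e -> (t -> t)) -> (e -> (e -> e))).

((e -> (t -> t)) -> (e -> (e -> e)))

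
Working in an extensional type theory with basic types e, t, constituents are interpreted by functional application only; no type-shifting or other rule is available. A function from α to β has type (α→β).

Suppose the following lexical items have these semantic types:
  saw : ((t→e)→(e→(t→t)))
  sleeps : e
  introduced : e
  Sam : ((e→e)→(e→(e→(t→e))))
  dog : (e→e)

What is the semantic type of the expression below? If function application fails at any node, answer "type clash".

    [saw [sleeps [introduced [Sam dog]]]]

[Sam dog] — Sam of type ((e→e)→(e→(e→(t→e)))) combines with dog of type (e→e): type (e→(e→(t→e))).
[introduced [Sam dog]] — [Sam dog] of type (e→(e→(t→e))) combines with introduced of type e: type (e→(t→e)).
[sleeps [introduced [Sam dog]]] — [introduced [Sam dog]] of type (e→(t→e)) combines with sleeps of type e: type (t→e).
[saw [sleeps [introduced [Sam dog]]]] — saw of type ((t→e)→(e→(t→t))) combines with [sleeps [introduced [Sam dog]]] of type (t→e): type (e→(t→t)).

(e→(t→t))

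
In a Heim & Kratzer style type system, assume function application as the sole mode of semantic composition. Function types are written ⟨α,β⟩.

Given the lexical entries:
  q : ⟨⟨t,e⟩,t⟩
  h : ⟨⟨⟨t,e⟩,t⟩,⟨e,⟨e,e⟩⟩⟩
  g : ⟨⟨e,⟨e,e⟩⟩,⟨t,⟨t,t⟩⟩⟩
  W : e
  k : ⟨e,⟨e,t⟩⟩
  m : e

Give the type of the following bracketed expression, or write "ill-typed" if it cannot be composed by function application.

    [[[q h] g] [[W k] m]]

⟨t,t⟩

[q h]: h is ⟨⟨⟨t,e⟩,t⟩,⟨e,⟨e,e⟩⟩⟩, q is ⟨⟨t,e⟩,t⟩; result ⟨e,⟨e,e⟩⟩.
[[q h] g]: g is ⟨⟨e,⟨e,e⟩⟩,⟨t,⟨t,t⟩⟩⟩, [q h] is ⟨e,⟨e,e⟩⟩; result ⟨t,⟨t,t⟩⟩.
[W k]: k is ⟨e,⟨e,t⟩⟩, W is e; result ⟨e,t⟩.
[[W k] m]: [W k] is ⟨e,t⟩, m is e; result t.
[[[q h] g] [[W k] m]]: [[q h] g] is ⟨t,⟨t,t⟩⟩, [[W k] m] is t; result ⟨t,t⟩.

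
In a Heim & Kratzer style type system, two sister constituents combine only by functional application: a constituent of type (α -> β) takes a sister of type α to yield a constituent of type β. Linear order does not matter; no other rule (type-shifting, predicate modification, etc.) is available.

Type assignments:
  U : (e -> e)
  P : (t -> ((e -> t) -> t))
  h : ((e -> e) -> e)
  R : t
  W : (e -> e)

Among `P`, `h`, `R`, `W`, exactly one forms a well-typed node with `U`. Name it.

P : (t -> ((e -> t) -> t)) — neither side's domain matches the other.
h — combines: h : ((e -> e) -> e) takes U : (e -> e) as argument, giving e.
R : t — neither side's domain matches the other.
W : (e -> e) — neither side's domain matches the other.

h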